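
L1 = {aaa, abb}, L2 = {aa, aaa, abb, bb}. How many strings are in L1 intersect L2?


L1 = {aaa, abb}
L2 = {aa, aaa, abb, bb}
Checking each string in L1 against L2:
  'aaa': in L2? Yes
  'abb': in L2? Yes
Intersection = {aaa, abb}
|L1 ∩ L2| = 2

2


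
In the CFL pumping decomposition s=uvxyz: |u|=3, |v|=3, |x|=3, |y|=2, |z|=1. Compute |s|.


|s| = |u| + |v| + |x| + |y| + |z|
= 3 + 3 + 3 + 2 + 1
= 6 + 3 + 3
= 9 + 3
= 12

12


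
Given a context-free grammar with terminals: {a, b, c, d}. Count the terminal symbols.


Terminal symbols: a, b, c, d
Counting each: a (#1), b (#2), c (#3), d (#4)
Total = 4

4


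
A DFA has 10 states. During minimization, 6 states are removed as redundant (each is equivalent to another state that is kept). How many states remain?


Original DFA: 10 states
Redundant states removed: 6
Minimized states = original - removed
= 10 - 6
= 4

4


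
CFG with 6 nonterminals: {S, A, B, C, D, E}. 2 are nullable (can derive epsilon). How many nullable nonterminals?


Nonterminals: {S, A, B, C, D, E}
A nonterminal is nullable if it can derive epsilon
Counting nullable nonterminals: 2
Total nullable = 2

2


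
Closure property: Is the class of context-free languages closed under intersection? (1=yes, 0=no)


CFL closure properties:
  Closed under: union, concatenation, Kleene star
  NOT closed under: intersection, complement
Operation 'intersection' is in not-closed list -> No (not closed)

0


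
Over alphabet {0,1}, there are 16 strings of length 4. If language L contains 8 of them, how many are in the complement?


Alphabet: {0,1}
String length: 4
Total strings of length 4 = 2^4 = 16
Strings in L = 8
Complement = total - |L|
= 16 - 8
= 8

8


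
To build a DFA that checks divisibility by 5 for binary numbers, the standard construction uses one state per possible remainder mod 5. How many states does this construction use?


Divisibility by 5 is tracked via the remainder mod 5: 0, 1, ..., 4
The construction assigns one state to each remainder
Number of remainders = 5

5


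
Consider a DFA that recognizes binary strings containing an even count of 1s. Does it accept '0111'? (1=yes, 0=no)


DFA has 2 states: q_even (start, accept=yes) and q_odd
Processing string '0111' character by character:
  Position 0: read '0', 1-count=0 -> q_even (no change)
  Position 1: read '1', 1-count=1 -> q_odd
  Position 2: read '1', 1-count=2 -> q_even
  Position 3: read '1', 1-count=3 -> q_odd
Final state: q_odd, total 1s = 3 (odd); the DFA requires an even count -> reject

0


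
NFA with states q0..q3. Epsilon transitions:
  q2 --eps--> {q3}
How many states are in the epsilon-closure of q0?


Starting from q0
Initialize closure = {q0}
q0 has no outgoing epsilon transitions -> nothing to add
Final closure: {q0}
Size = 1

1


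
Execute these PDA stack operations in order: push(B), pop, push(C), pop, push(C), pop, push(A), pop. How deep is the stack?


Tracing stack operations:
  push(B) -> stack = [B], depth=1
  pop -> removed B, stack = [], depth=0
  push(C) -> stack = [C], depth=1
  pop -> removed C, stack = [], depth=0
  push(C) -> stack = [C], depth=1
  pop -> removed C, stack = [], depth=0
  push(A) -> stack = [A], depth=1
  pop -> removed A, stack = [], depth=0
Final depth = 0

0


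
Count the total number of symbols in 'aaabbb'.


String: 'aaabbb'
Counting characters:
  'a' appears 3 time(s)
  'b' appears 3 time(s)
Total length = 3 + 3 = 6

6


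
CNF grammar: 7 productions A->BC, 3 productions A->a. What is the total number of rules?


CNF allows two rule forms:
  A -> BC (binary): 7 rules
  A -> a (terminal): 3 rules
Total = 7 + 3 = 10

10


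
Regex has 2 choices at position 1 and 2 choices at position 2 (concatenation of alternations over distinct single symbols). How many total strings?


First group: 2 alternatives
Second group: 2 alternatives
Concatenation: each choice from group 1 pairs with each from group 2
Total = 2 x 2 = 4

4


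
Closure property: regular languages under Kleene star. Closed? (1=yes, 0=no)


Regular languages are closed under:
- Union (DFA product construction)
- Intersection (DFA product construction)
- Complement (swap accept/reject states)
- Concatenation (NFA construction)
- Kleene star (NFA construction)
Kleene star is in this list
Therefore: closed

1


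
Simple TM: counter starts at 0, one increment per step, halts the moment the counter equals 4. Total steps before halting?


Counter starts at 0. Counting sequence:
  Step 1: counter = 1
  Step 2: counter = 2
  Step 3: counter = 3
  Step 4: counter = 4
Counter reached 4 -> halt
Total steps = 4

4


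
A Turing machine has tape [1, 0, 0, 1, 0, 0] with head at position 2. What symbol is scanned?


Tape: [1, 0, 0, 1, 0, 0]
Positions: 0 1 2 3 4 5
Values:    1 0 0 1 0 0
Head at position 2
tape[2] = 0

0


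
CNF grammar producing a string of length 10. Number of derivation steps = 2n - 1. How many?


Chomsky Normal Form derivation:
String length n = 10
Each step either:
  - Splits a nonterminal into two (n-1 such steps)
  - Converts a nonterminal to terminal (n such steps)
Total = (n-1) + n = 2n - 1
= 2(10) - 1
= 20 - 1
= 19

19


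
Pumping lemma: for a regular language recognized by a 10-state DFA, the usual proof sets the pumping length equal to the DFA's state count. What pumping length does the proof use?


Pumping lemma for regular languages (standard proof):
Take p = |Q|, the number of DFA states.
Any string of length >= |Q| passes through |Q|+1 states while reading its first |Q| symbols,
so by pigeonhole some state repeats, giving the loop that can be pumped.
Here |Q| = 10
Therefore the proof uses p = 10

10


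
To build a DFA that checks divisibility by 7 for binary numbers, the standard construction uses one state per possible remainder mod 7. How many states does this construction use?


Divisibility by 7 is tracked via the remainder mod 7: 0, 1, ..., 6
The construction assigns one state to each remainder
Number of remainders = 7

7


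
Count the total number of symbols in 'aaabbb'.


String: 'aaabbb'
Counting characters:
  'a' appears 3 time(s)
  'b' appears 3 time(s)
Total length = 3 + 3 = 6

6


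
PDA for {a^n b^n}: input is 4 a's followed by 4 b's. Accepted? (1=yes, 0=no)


Language requires equal numbers of a's and b's
PDA pushes for each 'a', pops for each 'b'
Number of a's = 4
Number of b's = 4
4 == 4 -> Accept

1


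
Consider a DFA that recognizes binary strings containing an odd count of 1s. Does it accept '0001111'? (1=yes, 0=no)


DFA has 2 states: q_even (start, accept=no) and q_odd
Processing string '0001111' character by character:
  Position 0: read '0', 1-count=0 -> q_even (no change)
  Position 1: read '0', 1-count=0 -> q_even (no change)
  Position 2: read '0', 1-count=0 -> q_even (no change)
  Position 3: read '1', 1-count=1 -> q_odd
  Position 4: read '1', 1-count=2 -> q_even
  Position 5: read '1', 1-count=3 -> q_odd
  Position 6: read '1', 1-count=4 -> q_even
Final state: q_even, total 1s = 4 (even); the DFA requires an odd count -> reject

0


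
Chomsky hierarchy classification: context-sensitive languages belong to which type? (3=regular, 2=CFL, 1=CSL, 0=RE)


Chomsky hierarchy levels:
  Type 3: Regular (DFA/NFA/regex)
  Type 2: Context-free (PDA)
  Type 1: Context-sensitive
  Type 0: Recursively enumerable (TM)
'context-sensitive' corresponds to Type 1

1


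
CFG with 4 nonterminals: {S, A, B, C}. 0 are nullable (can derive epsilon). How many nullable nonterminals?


Nonterminals: {S, A, B, C}
A nonterminal is nullable if it can derive epsilon
Counting nullable nonterminals: 0
Total nullable = 0

0


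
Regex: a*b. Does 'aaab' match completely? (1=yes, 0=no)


Pattern: a*b
String: 'aaab'
Pattern requires: zero or more 'a's followed by exactly one 'b'
Found 3 leading 'a's
Remaining: 'b'
Remaining is exactly 'b' -> match
Result: 1

1


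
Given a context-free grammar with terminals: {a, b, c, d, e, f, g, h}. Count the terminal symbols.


Terminal symbols: a, b, c, d, e, f, g, h
Counting each: a (#1), b (#2), c (#3), d (#4), e (#5), f (#6), g (#7), h (#8)
Total = 8

8


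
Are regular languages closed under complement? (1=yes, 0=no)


Regular languages are closed under all standard operations:
- Union: Yes (product construction)
- Intersection: Yes (product construction)
- Complement: Yes (swap accept/reject)
- Concatenation: Yes (NFA construction)
Operation: complement -> Closed

1


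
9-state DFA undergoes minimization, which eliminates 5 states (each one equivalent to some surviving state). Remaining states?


Original DFA: 9 states
Redundant states removed: 5
Minimized states = original - removed
= 9 - 5
= 4

4


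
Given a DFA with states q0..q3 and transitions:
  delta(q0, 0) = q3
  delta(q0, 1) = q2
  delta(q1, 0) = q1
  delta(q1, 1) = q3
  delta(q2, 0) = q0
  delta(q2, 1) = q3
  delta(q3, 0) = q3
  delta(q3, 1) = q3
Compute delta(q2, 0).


Looking up transition function:
delta(q2, 0) in the table
Row: q2, Column: 0
Result: q0

q0


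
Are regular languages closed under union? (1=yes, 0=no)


Regular languages are closed under:
- Union (DFA product construction)
- Intersection (DFA product construction)
- Complement (swap accept/reject states)
- Concatenation (NFA construction)
- Kleene star (NFA construction)
union is in this list
Therefore: closed

1


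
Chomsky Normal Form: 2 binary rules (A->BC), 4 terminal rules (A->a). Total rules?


CNF allows two rule forms:
  A -> BC (binary): 2 rules
  A -> a (terminal): 4 rules
Total = 2 + 4 = 6

6


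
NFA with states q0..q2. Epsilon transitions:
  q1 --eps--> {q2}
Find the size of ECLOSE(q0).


Starting from q0
Initialize closure = {q0}
q0 has no outgoing epsilon transitions -> nothing to add
Final closure: {q0}
Size = 1

1


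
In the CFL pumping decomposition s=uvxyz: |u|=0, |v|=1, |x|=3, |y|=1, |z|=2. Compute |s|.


|s| = |u| + |v| + |x| + |y| + |z|
= 0 + 1 + 3 + 1 + 2
= 1 + 3 + 3
= 4 + 3
= 7

7


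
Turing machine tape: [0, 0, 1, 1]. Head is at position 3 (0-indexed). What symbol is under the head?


Tape: [0, 0, 1, 1]
Positions: 0 1 2 3
Values:    0 0 1 1
Head at position 3
tape[3] = 1

1


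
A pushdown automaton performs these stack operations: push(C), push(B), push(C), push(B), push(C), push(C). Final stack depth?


Tracing stack operations:
  push(C) -> stack = [C], depth=1
  push(B) -> stack = [C,B], depth=2
  push(C) -> stack = [C,B,C], depth=3
  push(B) -> stack = [C,B,C,B], depth=4
  push(C) -> stack = [C,B,C,B,C], depth=5
  push(C) -> stack = [C,B,C,B,C,C], depth=6
Final depth = 6

6


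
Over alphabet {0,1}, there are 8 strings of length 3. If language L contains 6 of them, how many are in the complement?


Alphabet: {0,1}
String length: 3
Total strings of length 3 = 2^3 = 8
Strings in L = 6
Complement = total - |L|
= 8 - 6
= 2

2


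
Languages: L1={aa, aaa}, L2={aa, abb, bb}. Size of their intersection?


L1 = {aa, aaa}
L2 = {aa, abb, bb}
Checking each string in L1 against L2:
  'aa': in L2? Yes
  'aaa': in L2? No
Intersection = {aa}
|L1 ∩ L2| = 1

1


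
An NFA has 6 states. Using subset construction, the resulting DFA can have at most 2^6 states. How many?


NFA has 6 states
Subset construction: each DFA state = subset of NFA states
Maximum subsets = 2^6
2^6 = 64

64


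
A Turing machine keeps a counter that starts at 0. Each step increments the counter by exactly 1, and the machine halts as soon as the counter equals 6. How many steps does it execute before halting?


Counter starts at 0. Counting sequence:
  Step 1: counter = 1
  Step 2: counter = 2
  Step 3: counter = 3
  Step 4: counter = 4
  Step 5: counter = 5
  Step 6: counter = 6
Counter reached 6 -> halt
Total steps = 6

6


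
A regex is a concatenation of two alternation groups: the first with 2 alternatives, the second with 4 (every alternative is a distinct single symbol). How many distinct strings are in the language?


First group: 2 alternatives
Second group: 4 alternatives
Concatenation: each choice from group 1 pairs with each from group 2
Total = 2 x 4 = 8

8


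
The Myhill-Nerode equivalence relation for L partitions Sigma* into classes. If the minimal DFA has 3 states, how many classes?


Myhill-Nerode theorem:
Number of equivalence classes = number of states in minimal DFA
Minimal DFA states = 3
Therefore equivalence classes = 3

3


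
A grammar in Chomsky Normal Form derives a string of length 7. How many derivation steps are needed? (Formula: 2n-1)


Chomsky Normal Form derivation:
String length n = 7
Each step either:
  - Splits a nonterminal into two (n-1 such steps)
  - Converts a nonterminal to terminal (n such steps)
Total = (n-1) + n = 2n - 1
= 2(7) - 1
= 14 - 1
= 13

13


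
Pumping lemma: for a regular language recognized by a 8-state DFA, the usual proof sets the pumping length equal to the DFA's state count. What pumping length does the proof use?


Pumping lemma for regular languages (standard proof):
Take p = |Q|, the number of DFA states.
Any string of length >= |Q| passes through |Q|+1 states while reading its first |Q| symbols,
so by pigeonhole some state repeats, giving the loop that can be pumped.
Here |Q| = 8
Therefore the proof uses p = 8

8


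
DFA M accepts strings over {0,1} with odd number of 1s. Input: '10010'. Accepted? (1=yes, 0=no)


DFA has 2 states: q_even (start, accept=no) and q_odd
Processing string '10010' character by character:
  Position 0: read '1', 1-count=1 -> q_odd
  Position 1: read '0', 1-count=1 -> q_odd (no change)
  Position 2: read '0', 1-count=1 -> q_odd (no change)
  Position 3: read '1', 1-count=2 -> q_even
  Position 4: read '0', 1-count=2 -> q_even (no change)
Final state: q_even, total 1s = 2 (even); the DFA requires an odd count -> reject

0


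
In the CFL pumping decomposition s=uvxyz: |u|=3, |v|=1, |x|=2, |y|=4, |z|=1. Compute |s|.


|s| = |u| + |v| + |x| + |y| + |z|
= 3 + 1 + 2 + 4 + 1
= 4 + 2 + 5
= 6 + 5
= 11

11


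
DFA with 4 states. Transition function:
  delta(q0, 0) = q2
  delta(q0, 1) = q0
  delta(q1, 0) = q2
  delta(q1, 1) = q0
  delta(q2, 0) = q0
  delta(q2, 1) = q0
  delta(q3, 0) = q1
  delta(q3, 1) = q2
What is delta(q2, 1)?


Looking up transition function:
delta(q2, 1) in the table
Row: q2, Column: 1
Result: q0

q0


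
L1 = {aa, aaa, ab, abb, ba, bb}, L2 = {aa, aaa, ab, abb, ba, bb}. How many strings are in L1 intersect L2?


L1 = {aa, aaa, ab, abb, ba, bb}
L2 = {aa, aaa, ab, abb, ba, bb}
Checking each string in L1 against L2:
  'aa': in L2? Yes
  'aaa': in L2? Yes
  'ab': in L2? Yes
  'abb': in L2? Yes
  'ba': in L2? Yes
  'bb': in L2? Yes
Intersection = {aa, aaa, ab, abb, ba, bb}
|L1 ∩ L2| = 6

6


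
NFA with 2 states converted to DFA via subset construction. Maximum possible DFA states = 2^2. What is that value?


NFA has 2 states
Subset construction: each DFA state = subset of NFA states
Maximum subsets = 2^2
2^2 = 4

4


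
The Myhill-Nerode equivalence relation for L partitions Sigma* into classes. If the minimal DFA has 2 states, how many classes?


Myhill-Nerode theorem:
Number of equivalence classes = number of states in minimal DFA
Minimal DFA states = 2
Therefore equivalence classes = 2

2


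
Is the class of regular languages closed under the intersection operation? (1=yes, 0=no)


Regular languages are closed under:
- Union (DFA product construction)
- Intersection (DFA product construction)
- Complement (swap accept/reject states)
- Concatenation (NFA construction)
- Kleene star (NFA construction)
intersection is in this list
Therefore: closed

1


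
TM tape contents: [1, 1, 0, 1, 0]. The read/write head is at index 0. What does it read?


Tape: [1, 1, 0, 1, 0]
Positions: 0 1 2 3 4
Values:    1 1 0 1 0
Head at position 0
tape[0] = 1

1


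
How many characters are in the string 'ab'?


String: 'ab'
Counting characters:
  'a' appears 1 time(s)
  'b' appears 1 time(s)
Total length = 1 + 1 = 2

2


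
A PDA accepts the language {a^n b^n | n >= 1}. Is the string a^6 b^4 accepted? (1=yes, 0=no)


Language requires equal numbers of a's and b's
PDA pushes for each 'a', pops for each 'b'
Number of a's = 6
Number of b's = 4
6 != 4 -> Reject

0


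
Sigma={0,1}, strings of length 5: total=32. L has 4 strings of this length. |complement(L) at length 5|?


Alphabet: {0,1}
String length: 5
Total strings of length 5 = 2^5 = 32
Strings in L = 4
Complement = total - |L|
= 32 - 4
= 28

28


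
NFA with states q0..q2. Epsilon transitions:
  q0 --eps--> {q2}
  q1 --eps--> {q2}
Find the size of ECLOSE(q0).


Starting from q0
Initialize closure = {q0}
Follow epsilon from q0 -> add q2
Final closure: {q0, q2}
Size = 2

2


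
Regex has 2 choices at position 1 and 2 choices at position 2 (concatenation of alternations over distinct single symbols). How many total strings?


First group: 2 alternatives
Second group: 2 alternatives
Concatenation: each choice from group 1 pairs with each from group 2
Total = 2 x 2 = 4

4


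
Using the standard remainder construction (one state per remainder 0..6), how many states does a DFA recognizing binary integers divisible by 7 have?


Divisibility by 7 is tracked via the remainder mod 7: 0, 1, ..., 6
The construction assigns one state to each remainder
Number of remainders = 7

7


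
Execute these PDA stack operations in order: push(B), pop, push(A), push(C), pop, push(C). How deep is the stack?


Tracing stack operations:
  push(B) -> stack = [B], depth=1
  pop -> removed B, stack = [], depth=0
  push(A) -> stack = [A], depth=1
  push(C) -> stack = [A,C], depth=2
  pop -> removed C, stack = [A], depth=1
  push(C) -> stack = [A,C], depth=2
Final depth = 2

2


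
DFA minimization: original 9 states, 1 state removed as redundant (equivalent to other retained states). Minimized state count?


Original DFA: 9 states
Redundant states removed: 1
Minimized states = original - removed
= 9 - 1
= 8

8


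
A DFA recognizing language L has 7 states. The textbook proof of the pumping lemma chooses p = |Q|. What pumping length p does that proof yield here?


Pumping lemma for regular languages (standard proof):
Take p = |Q|, the number of DFA states.
Any string of length >= |Q| passes through |Q|+1 states while reading its first |Q| symbols,
so by pigeonhole some state repeats, giving the loop that can be pumped.
Here |Q| = 7
Therefore the proof uses p = 7

7


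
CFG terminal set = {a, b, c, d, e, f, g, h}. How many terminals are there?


Terminal symbols: a, b, c, d, e, f, g, h
Counting each: a (#1), b (#2), c (#3), d (#4), e (#5), f (#6), g (#7), h (#8)
Total = 8

8


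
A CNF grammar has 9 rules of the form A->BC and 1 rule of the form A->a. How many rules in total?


CNF allows two rule forms:
  A -> BC (binary): 9 rules
  A -> a (terminal): 1 rule
Total = 9 + 1 = 10

10


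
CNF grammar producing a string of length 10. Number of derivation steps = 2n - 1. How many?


Chomsky Normal Form derivation:
String length n = 10
Each step either:
  - Splits a nonterminal into two (n-1 such steps)
  - Converts a nonterminal to terminal (n such steps)
Total = (n-1) + n = 2n - 1
= 2(10) - 1
= 20 - 1
= 19

19


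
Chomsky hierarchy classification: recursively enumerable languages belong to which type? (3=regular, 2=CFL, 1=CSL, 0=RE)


Chomsky hierarchy levels:
  Type 3: Regular (DFA/NFA/regex)
  Type 2: Context-free (PDA)
  Type 1: Context-sensitive
  Type 0: Recursively enumerable (TM)
'recursively enumerable' corresponds to Type 0

0


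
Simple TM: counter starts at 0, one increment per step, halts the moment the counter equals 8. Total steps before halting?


Counter starts at 0. Counting sequence:
  Step 1: counter = 1
  Step 2: counter = 2
  Step 3: counter = 3
  Step 4: counter = 4
  Step 5: counter = 5
  Step 6: counter = 6
  Step 7: counter = 7
  Step 8: counter = 8
Counter reached 8 -> halt
Total steps = 8

8


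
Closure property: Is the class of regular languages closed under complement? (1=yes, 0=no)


Regular languages are closed under all standard operations:
- Union: Yes (product construction)
- Intersection: Yes (product construction)
- Complement: Yes (swap accept/reject)
- Concatenation: Yes (NFA construction)
Operation: complement -> Closed

1


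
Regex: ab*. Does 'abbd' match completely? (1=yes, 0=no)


Pattern: ab*
String: 'abbd'
Pattern requires: exactly one 'a' followed by zero or more 'b's
First char is 'a' -> OK
Rest 'bbd': all b's? No
Result: 0

0


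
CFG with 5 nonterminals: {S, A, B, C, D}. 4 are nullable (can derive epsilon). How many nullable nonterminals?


Nonterminals: {S, A, B, C, D}
A nonterminal is nullable if it can derive epsilon
Counting nullable nonterminals: 4
Total nullable = 4

4


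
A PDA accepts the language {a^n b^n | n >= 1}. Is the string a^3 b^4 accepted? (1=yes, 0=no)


Language requires equal numbers of a's and b's
PDA pushes for each 'a', pops for each 'b'
Number of a's = 3
Number of b's = 4
3 != 4 -> Reject

0


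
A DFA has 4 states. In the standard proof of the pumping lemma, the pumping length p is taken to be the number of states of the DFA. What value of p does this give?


Pumping lemma for regular languages (standard proof):
Take p = |Q|, the number of DFA states.
Any string of length >= |Q| passes through |Q|+1 states while reading its first |Q| symbols,
so by pigeonhole some state repeats, giving the loop that can be pumped.
Here |Q| = 4
Therefore the proof uses p = 4

4


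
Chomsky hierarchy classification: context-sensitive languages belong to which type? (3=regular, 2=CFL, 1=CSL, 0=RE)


Chomsky hierarchy levels:
  Type 3: Regular (DFA/NFA/regex)
  Type 2: Context-free (PDA)
  Type 1: Context-sensitive
  Type 0: Recursively enumerable (TM)
'context-sensitive' corresponds to Type 1

1


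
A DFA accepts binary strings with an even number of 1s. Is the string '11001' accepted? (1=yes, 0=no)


DFA has 2 states: q_even (start, accept=yes) and q_odd
Processing string '11001' character by character:
  Position 0: read '1', 1-count=1 -> q_odd
  Position 1: read '1', 1-count=2 -> q_even
  Position 2: read '0', 1-count=2 -> q_even (no change)
  Position 3: read '0', 1-count=2 -> q_even (no change)
  Position 4: read '1', 1-count=3 -> q_odd
Final state: q_odd, total 1s = 3 (odd); the DFA requires an even count -> reject

0


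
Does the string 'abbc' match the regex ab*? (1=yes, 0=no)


Pattern: ab*
String: 'abbc'
Pattern requires: exactly one 'a' followed by zero or more 'b's
First char is 'a' -> OK
Rest 'bbc': all b's? No
Result: 0

0


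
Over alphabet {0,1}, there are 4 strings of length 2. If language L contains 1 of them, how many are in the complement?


Alphabet: {0,1}
String length: 2
Total strings of length 2 = 2^2 = 4
Strings in L = 1
Complement = total - |L|
= 4 - 1
= 3

3


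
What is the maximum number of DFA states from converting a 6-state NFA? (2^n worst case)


NFA has 6 states
Subset construction: each DFA state = subset of NFA states
Maximum subsets = 2^6
2^6 = 64

64


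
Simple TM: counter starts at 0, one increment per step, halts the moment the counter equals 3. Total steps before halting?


Counter starts at 0. Counting sequence:
  Step 1: counter = 1
  Step 2: counter = 2
  Step 3: counter = 3
Counter reached 3 -> halt
Total steps = 3

3


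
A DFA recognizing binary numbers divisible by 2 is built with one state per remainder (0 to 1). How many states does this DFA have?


Divisibility by 2 is tracked via the remainder mod 2: 0, 1, ..., 1
The construction assigns one state to each remainder
Number of remainders = 2

2


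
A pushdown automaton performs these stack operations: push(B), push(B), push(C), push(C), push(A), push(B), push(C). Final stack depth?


Tracing stack operations:
  push(B) -> stack = [B], depth=1
  push(B) -> stack = [B,B], depth=2
  push(C) -> stack = [B,B,C], depth=3
  push(C) -> stack = [B,B,C,C], depth=4
  push(A) -> stack = [B,B,C,C,A], depth=5
  push(B) -> stack = [B,B,C,C,A,B], depth=6
  push(C) -> stack = [B,B,C,C,A,B,C], depth=7
Final depth = 7

7


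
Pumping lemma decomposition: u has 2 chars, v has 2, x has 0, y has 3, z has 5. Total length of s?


|s| = |u| + |v| + |x| + |y| + |z|
= 2 + 2 + 0 + 3 + 5
= 4 + 0 + 8
= 4 + 8
= 12

12


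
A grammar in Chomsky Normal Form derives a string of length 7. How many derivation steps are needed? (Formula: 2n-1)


Chomsky Normal Form derivation:
String length n = 7
Each step either:
  - Splits a nonterminal into two (n-1 such steps)
  - Converts a nonterminal to terminal (n such steps)
Total = (n-1) + n = 2n - 1
= 2(7) - 1
= 14 - 1
= 13

13


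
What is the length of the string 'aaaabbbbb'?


String: 'aaaabbbbb'
Counting characters:
  'a' appears 4 time(s)
  'b' appears 5 time(s)
Total length = 4 + 5 = 9

9


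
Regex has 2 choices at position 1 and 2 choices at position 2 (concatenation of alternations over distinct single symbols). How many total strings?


First group: 2 alternatives
Second group: 2 alternatives
Concatenation: each choice from group 1 pairs with each from group 2
Total = 2 x 2 = 4

4


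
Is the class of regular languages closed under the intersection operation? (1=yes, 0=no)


Regular languages are closed under:
- Union (DFA product construction)
- Intersection (DFA product construction)
- Complement (swap accept/reject states)
- Concatenation (NFA construction)
- Kleene star (NFA construction)
intersection is in this list
Therefore: closed

1


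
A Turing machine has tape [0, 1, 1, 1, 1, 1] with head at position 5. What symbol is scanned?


Tape: [0, 1, 1, 1, 1, 1]
Positions: 0 1 2 3 4 5
Values:    0 1 1 1 1 1
Head at position 5
tape[5] = 1

1


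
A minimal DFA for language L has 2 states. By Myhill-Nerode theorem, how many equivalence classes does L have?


Myhill-Nerode theorem:
Number of equivalence classes = number of states in minimal DFA
Minimal DFA states = 2
Therefore equivalence classes = 2

2


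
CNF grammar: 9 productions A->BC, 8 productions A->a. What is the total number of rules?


CNF allows two rule forms:
  A -> BC (binary): 9 rules
  A -> a (terminal): 8 rules
Total = 9 + 8 = 17

17


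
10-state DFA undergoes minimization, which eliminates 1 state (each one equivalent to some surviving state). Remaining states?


Original DFA: 10 states
Redundant states removed: 1
Minimized states = original - removed
= 10 - 1
= 9

9


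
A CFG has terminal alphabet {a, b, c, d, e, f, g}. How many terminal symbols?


Terminal symbols: a, b, c, d, e, f, g
Counting each: a (#1), b (#2), c (#3), d (#4), e (#5), f (#6), g (#7)
Total = 7

7


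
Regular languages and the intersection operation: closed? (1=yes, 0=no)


Regular languages are closed under all standard operations:
- Union: Yes (product construction)
- Intersection: Yes (product construction)
- Complement: Yes (swap accept/reject)
- Concatenation: Yes (NFA construction)
Operation: intersection -> Closed

1


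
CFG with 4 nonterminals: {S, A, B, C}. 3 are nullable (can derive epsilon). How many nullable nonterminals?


Nonterminals: {S, A, B, C}
A nonterminal is nullable if it can derive epsilon
Counting nullable nonterminals: 3
Total nullable = 3

3


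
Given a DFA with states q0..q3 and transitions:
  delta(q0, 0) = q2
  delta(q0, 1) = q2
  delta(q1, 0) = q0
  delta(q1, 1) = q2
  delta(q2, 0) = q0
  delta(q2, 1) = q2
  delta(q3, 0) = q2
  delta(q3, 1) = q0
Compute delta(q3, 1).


Looking up transition function:
delta(q3, 1) in the table
Row: q3, Column: 1
Result: q0

q0


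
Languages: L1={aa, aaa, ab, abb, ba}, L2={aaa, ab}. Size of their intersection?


L1 = {aa, aaa, ab, abb, ba}
L2 = {aaa, ab}
Checking each string in L1 against L2:
  'aa': in L2? No
  'aaa': in L2? Yes
  'ab': in L2? Yes
  'abb': in L2? No
  'ba': in L2? No
Intersection = {aaa, ab}
|L1 ∩ L2| = 2

2


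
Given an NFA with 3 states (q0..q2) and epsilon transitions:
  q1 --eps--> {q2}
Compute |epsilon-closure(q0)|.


Starting from q0
Initialize closure = {q0}
q0 has no outgoing epsilon transitions -> nothing to add
Final closure: {q0}
Size = 1

1


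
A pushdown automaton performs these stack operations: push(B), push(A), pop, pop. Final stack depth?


Tracing stack operations:
  push(B) -> stack = [B], depth=1
  push(A) -> stack = [B,A], depth=2
  pop -> removed A, stack = [B], depth=1
  pop -> removed B, stack = [], depth=0
Final depth = 0

0


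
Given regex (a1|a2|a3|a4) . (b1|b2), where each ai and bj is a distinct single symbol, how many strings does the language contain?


First group: 4 alternatives
Second group: 2 alternatives
Concatenation: each choice from group 1 pairs with each from group 2
Total = 4 x 2 = 8

8


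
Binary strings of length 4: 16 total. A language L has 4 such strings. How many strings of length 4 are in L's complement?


Alphabet: {0,1}
String length: 4
Total strings of length 4 = 2^4 = 16
Strings in L = 4
Complement = total - |L|
= 16 - 4
= 12

12


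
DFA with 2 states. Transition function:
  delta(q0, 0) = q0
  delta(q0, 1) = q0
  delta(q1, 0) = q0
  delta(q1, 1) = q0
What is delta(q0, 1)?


Looking up transition function:
delta(q0, 1) in the table
Row: q0, Column: 1
Result: q0

q0


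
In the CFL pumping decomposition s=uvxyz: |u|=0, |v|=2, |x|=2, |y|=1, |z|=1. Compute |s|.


|s| = |u| + |v| + |x| + |y| + |z|
= 0 + 2 + 2 + 1 + 1
= 2 + 2 + 2
= 4 + 2
= 6

6


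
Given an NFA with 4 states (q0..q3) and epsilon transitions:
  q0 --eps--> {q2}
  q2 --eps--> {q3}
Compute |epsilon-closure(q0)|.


Starting from q0
Initialize closure = {q0}
Follow epsilon from q0 -> add q2
Follow epsilon from q2 -> add q3
Final closure: {q0, q2, q3}
Size = 3

3


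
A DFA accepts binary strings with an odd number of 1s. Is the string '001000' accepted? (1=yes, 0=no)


DFA has 2 states: q_even (start, accept=no) and q_odd
Processing string '001000' character by character:
  Position 0: read '0', 1-count=0 -> q_even (no change)
  Position 1: read '0', 1-count=0 -> q_even (no change)
  Position 2: read '1', 1-count=1 -> q_odd
  Position 3: read '0', 1-count=1 -> q_odd (no change)
  Position 4: read '0', 1-count=1 -> q_odd (no change)
  Position 5: read '0', 1-count=1 -> q_odd (no change)
Final state: q_odd, total 1s = 1 (odd); the DFA requires an odd count -> accept

1


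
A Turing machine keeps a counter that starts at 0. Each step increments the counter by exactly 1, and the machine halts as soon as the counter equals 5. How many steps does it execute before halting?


Counter starts at 0. Counting sequence:
  Step 1: counter = 1
  Step 2: counter = 2
  Step 3: counter = 3
  Step 4: counter = 4
  Step 5: counter = 5
Counter reached 5 -> halt
Total steps = 5

5


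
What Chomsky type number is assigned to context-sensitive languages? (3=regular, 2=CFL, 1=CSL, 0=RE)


Chomsky hierarchy levels:
  Type 3: Regular (DFA/NFA/regex)
  Type 2: Context-free (PDA)
  Type 1: Context-sensitive
  Type 0: Recursively enumerable (TM)
'context-sensitive' corresponds to Type 1

1


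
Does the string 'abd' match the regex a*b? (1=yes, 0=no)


Pattern: a*b
String: 'abd'
Pattern requires: zero or more 'a's followed by exactly one 'b'
Found 1 leading 'a's
Remaining: 'bd'
Remaining is not 'b' -> no match
Result: 0

0


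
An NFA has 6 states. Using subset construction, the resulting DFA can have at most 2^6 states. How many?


NFA has 6 states
Subset construction: each DFA state = subset of NFA states
Maximum subsets = 2^6
2^6 = 64

64


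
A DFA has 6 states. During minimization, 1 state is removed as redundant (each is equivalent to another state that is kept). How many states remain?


Original DFA: 6 states
Redundant states removed: 1
Minimized states = original - removed
= 6 - 1
= 5

5


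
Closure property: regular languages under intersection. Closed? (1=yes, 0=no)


Regular languages are closed under:
- Union (DFA product construction)
- Intersection (DFA product construction)
- Complement (swap accept/reject states)
- Concatenation (NFA construction)
- Kleene star (NFA construction)
intersection is in this list
Therefore: closed

1


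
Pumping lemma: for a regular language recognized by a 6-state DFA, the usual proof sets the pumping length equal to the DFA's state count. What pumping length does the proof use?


Pumping lemma for regular languages (standard proof):
Take p = |Q|, the number of DFA states.
Any string of length >= |Q| passes through |Q|+1 states while reading its first |Q| symbols,
so by pigeonhole some state repeats, giving the loop that can be pumped.
Here |Q| = 6
Therefore the proof uses p = 6

6


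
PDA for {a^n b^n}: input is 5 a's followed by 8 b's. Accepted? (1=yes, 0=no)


Language requires equal numbers of a's and b's
PDA pushes for each 'a', pops for each 'b'
Number of a's = 5
Number of b's = 8
5 != 8 -> Reject

0


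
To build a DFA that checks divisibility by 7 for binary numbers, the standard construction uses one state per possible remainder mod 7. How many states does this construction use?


Divisibility by 7 is tracked via the remainder mod 7: 0, 1, ..., 6
The construction assigns one state to each remainder
Number of remainders = 7

7


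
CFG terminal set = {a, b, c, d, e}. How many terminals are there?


Terminal symbols: a, b, c, d, e
Counting each: a (#1), b (#2), c (#3), d (#4), e (#5)
Total = 5

5


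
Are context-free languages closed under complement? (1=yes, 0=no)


CFL closure properties:
  Closed under: union, concatenation, Kleene star
  NOT closed under: intersection, complement
Operation 'complement' is in not-closed list -> No (not closed)

0


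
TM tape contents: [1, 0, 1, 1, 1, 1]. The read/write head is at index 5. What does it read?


Tape: [1, 0, 1, 1, 1, 1]
Positions: 0 1 2 3 4 5
Values:    1 0 1 1 1 1
Head at position 5
tape[5] = 1

1


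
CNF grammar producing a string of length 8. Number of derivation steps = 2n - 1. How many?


Chomsky Normal Form derivation:
String length n = 8
Each step either:
  - Splits a nonterminal into two (n-1 such steps)
  - Converts a nonterminal to terminal (n such steps)
Total = (n-1) + n = 2n - 1
= 2(8) - 1
= 16 - 1
= 15

15


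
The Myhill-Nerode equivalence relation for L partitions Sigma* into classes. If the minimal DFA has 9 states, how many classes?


Myhill-Nerode theorem:
Number of equivalence classes = number of states in minimal DFA
Minimal DFA states = 9
Therefore equivalence classes = 9

9


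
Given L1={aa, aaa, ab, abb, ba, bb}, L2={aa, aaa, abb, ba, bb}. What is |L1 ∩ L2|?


L1 = {aa, aaa, ab, abb, ba, bb}
L2 = {aa, aaa, abb, ba, bb}
Checking each string in L1 against L2:
  'aa': in L2? Yes
  'aaa': in L2? Yes
  'ab': in L2? No
  'abb': in L2? Yes
  'ba': in L2? Yes
  'bb': in L2? Yes
Intersection = {aa, aaa, abb, ba, bb}
|L1 ∩ L2| = 5

5


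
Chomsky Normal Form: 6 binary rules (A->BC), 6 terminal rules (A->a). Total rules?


CNF allows two rule forms:
  A -> BC (binary): 6 rules
  A -> a (terminal): 6 rules
Total = 6 + 6 = 12

12


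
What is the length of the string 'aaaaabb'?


String: 'aaaaabb'
Counting characters:
  'a' appears 5 time(s)
  'b' appears 2 time(s)
Total length = 5 + 2 = 7

7


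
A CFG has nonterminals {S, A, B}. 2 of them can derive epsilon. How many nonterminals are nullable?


Nonterminals: {S, A, B}
A nonterminal is nullable if it can derive epsilon
Counting nullable nonterminals: 2
Total nullable = 2

2


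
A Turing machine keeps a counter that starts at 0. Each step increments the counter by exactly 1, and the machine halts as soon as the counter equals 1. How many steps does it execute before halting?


Counter starts at 0. Counting sequence:
  Step 1: counter = 1
Counter reached 1 -> halt
Total steps = 1

1


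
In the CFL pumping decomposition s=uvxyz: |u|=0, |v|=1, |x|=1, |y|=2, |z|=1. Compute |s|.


|s| = |u| + |v| + |x| + |y| + |z|
= 0 + 1 + 1 + 2 + 1
= 1 + 1 + 3
= 2 + 3
= 5

5


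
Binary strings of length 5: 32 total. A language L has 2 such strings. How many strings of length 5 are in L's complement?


Alphabet: {0,1}
String length: 5
Total strings of length 5 = 2^5 = 32
Strings in L = 2
Complement = total - |L|
= 32 - 2
= 30

30


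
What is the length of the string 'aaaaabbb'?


String: 'aaaaabbb'
Counting characters:
  'a' appears 5 time(s)
  'b' appears 3 time(s)
Total length = 5 + 3 = 8

8


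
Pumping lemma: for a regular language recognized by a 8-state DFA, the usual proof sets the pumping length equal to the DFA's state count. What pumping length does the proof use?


Pumping lemma for regular languages (standard proof):
Take p = |Q|, the number of DFA states.
Any string of length >= |Q| passes through |Q|+1 states while reading its first |Q| symbols,
so by pigeonhole some state repeats, giving the loop that can be pumped.
Here |Q| = 8
Therefore the proof uses p = 8

8


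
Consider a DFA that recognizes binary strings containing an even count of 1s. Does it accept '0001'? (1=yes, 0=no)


DFA has 2 states: q_even (start, accept=yes) and q_odd
Processing string '0001' character by character:
  Position 0: read '0', 1-count=0 -> q_even (no change)
  Position 1: read '0', 1-count=0 -> q_even (no change)
  Position 2: read '0', 1-count=0 -> q_even (no change)
  Position 3: read '1', 1-count=1 -> q_odd
Final state: q_odd, total 1s = 1 (odd); the DFA requires an even count -> reject

0


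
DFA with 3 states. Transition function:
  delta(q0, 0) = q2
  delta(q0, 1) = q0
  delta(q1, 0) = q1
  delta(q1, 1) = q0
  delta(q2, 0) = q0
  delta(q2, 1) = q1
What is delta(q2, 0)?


Looking up transition function:
delta(q2, 0) in the table
Row: q2, Column: 0
Result: q0

q0


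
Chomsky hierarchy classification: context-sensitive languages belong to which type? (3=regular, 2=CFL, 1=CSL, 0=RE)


Chomsky hierarchy levels:
  Type 3: Regular (DFA/NFA/regex)
  Type 2: Context-free (PDA)
  Type 1: Context-sensitive
  Type 0: Recursively enumerable (TM)
'context-sensitive' corresponds to Type 1

1


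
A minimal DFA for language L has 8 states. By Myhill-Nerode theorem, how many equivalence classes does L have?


Myhill-Nerode theorem:
Number of equivalence classes = number of states in minimal DFA
Minimal DFA states = 8
Therefore equivalence classes = 8

8


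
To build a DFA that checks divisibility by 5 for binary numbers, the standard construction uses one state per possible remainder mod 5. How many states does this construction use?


Divisibility by 5 is tracked via the remainder mod 5: 0, 1, ..., 4
The construction assigns one state to each remainder
Number of remainders = 5

5


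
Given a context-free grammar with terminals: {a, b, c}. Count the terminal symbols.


Terminal symbols: a, b, c
Counting each: a (#1), b (#2), c (#3)
Total = 3

3


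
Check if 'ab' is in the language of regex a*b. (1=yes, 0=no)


Pattern: a*b
String: 'ab'
Pattern requires: zero or more 'a's followed by exactly one 'b'
Found 1 leading 'a's
Remaining: 'b'
Remaining is exactly 'b' -> match
Result: 1

1


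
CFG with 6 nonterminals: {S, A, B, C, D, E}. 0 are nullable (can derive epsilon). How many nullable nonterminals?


Nonterminals: {S, A, B, C, D, E}
A nonterminal is nullable if it can derive epsilon
Counting nullable nonterminals: 0
Total nullable = 0

0


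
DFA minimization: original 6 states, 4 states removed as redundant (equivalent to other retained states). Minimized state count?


Original DFA: 6 states
Redundant states removed: 4
Minimized states = original - removed
= 6 - 4
= 2

2


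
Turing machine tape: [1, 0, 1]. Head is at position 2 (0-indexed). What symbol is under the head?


Tape: [1, 0, 1]
Positions: 0 1 2
Values:    1 0 1
Head at position 2
tape[2] = 1

1
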